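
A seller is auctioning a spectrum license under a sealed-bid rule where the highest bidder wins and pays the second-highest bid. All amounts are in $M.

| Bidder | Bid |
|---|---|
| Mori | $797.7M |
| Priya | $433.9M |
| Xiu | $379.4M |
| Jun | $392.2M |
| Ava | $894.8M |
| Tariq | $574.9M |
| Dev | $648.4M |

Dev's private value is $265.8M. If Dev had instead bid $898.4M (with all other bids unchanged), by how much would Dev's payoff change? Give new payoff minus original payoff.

The highest bid among the other bidders is $894.8M; Dev's bid doesn't change that.
Original bid $648.4M: Dev is not highest (top rival bid is $894.8M); payoff $0M.
Alternative bid $898.4M: Dev is highest, pays the top rival bid $894.8M; payoff $265.8M − $894.8M = −$629M.
Change in payoff = −$629M − ($0M) = −$629M.

−$629M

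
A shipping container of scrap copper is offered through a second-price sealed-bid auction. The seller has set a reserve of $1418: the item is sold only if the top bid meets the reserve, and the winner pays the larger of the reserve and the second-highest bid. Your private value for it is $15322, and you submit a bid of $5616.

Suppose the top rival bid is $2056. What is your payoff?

$13266

Your bid $5616 is the highest and exceeds the reserve.
Price = max(second-highest bid, reserve) = max($2056, $1418) = $2056.
Payoff = $15322 − $2056 = $13266.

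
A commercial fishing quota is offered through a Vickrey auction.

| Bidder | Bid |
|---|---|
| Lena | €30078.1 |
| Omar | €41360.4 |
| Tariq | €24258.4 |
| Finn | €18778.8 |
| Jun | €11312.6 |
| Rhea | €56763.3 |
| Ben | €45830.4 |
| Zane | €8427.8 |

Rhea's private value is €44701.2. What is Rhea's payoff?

−€1129.2

Highest bid: Rhea at €56763.3, so Rhea wins.
Second-highest bid: Ben at €45830.4 — that is the price the winner pays.
Rhea's payoff = value − price = €44701.2 − €45830.4 = −€1129.2.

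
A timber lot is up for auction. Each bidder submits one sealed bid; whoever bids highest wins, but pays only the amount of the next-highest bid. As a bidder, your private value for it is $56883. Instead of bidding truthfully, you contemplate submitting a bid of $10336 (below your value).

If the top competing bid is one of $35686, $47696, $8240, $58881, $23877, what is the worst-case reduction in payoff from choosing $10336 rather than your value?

$33006

$35686: truthful gives $21197, deviation gives $0 → loss $21197.
$47696: truthful gives $9187, deviation gives $0 → loss $9187.
$8240: same outcome either way → loss $0.
$58881: same outcome either way → loss $0.
$23877: truthful gives $33006, deviation gives $0 → loss $33006.
Maximum loss: $33006.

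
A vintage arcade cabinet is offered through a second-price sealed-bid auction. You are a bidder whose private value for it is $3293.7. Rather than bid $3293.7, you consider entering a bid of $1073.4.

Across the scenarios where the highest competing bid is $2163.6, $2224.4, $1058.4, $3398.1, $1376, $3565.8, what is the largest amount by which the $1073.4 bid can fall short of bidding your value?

$1917.7

$2163.6: truthful gives $1130.1, deviation gives $0 → loss $1130.1.
$2224.4: truthful gives $1069.3, deviation gives $0 → loss $1069.3.
$1058.4: same outcome either way → loss $0.
$3398.1: same outcome either way → loss $0.
$1376: truthful gives $1917.7, deviation gives $0 → loss $1917.7.
$3565.8: same outcome either way → loss $0.
Maximum loss: $1917.7.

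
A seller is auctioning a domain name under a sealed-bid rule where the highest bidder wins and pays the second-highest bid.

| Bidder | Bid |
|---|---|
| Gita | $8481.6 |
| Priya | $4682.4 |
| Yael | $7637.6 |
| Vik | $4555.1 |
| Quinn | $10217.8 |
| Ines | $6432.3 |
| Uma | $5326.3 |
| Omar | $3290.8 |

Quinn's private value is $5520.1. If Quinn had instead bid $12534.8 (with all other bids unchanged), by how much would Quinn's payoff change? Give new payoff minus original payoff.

The highest bid among the other bidders is $8481.6; Quinn's bid doesn't change that.
Original bid $10217.8: Quinn is highest, pays the top rival bid $8481.6; payoff $5520.1 − $8481.6 = −$2961.5.
Alternative bid $12534.8: Quinn is highest, pays the top rival bid $8481.6; payoff $5520.1 − $8481.6 = −$2961.5.
Change in payoff = −$2961.5 − (−$2961.5) = $0.

$0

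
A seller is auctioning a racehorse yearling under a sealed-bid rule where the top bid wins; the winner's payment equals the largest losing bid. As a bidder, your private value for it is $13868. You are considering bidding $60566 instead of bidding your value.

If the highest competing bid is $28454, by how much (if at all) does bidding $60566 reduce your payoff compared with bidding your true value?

$14586

Bidding your value $13868: you lose (since $13868 < $28454). Payoff $0.
Bidding $60566: you win and pay $28454. Payoff $13868 − $28454 = −$14586.
The competing bid $28454 lies between your value and your inflated bid, so overbidding wins an item priced above your value.
Loss from deviating = $0 − (−$14586) = $14586.
In a second-price auction your bid sets only whether you win, not what you pay, so bidding your true value is weakly dominant.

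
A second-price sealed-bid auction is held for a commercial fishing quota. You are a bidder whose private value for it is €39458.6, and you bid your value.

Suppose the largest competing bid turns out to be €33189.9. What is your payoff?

Your bid €39458.6 exceeds the highest competing bid €33189.9, so you win.
In a second-price auction the winner pays the second-highest bid, €33189.9.
Payoff = value − price = €39458.6 − €33189.9 = €6268.7.

€6268.7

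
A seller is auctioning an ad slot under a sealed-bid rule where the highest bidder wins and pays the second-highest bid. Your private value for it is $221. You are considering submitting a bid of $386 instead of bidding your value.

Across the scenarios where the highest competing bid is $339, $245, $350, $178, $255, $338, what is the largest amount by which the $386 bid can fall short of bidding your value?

$129

$339: truthful gives $0, deviation gives −$118 → loss $118.
$245: truthful gives $0, deviation gives −$24 → loss $24.
$350: truthful gives $0, deviation gives −$129 → loss $129.
$178: same outcome either way → loss $0.
$255: truthful gives $0, deviation gives −$34 → loss $34.
$338: truthful gives $0, deviation gives −$117 → loss $117.
Maximum loss: $129.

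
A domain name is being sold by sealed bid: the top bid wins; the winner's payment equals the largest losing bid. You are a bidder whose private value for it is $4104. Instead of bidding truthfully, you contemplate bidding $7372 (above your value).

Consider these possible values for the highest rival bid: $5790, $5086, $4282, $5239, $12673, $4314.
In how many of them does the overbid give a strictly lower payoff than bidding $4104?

5

The deviation hurts exactly when the highest competing bid lies strictly between $4104 and $7372 — overbidding then wins at a price above your value.
$5790: inside the interval → strictly worse (loss $1686).
$5086: inside the interval → strictly worse (loss $982).
$4282: inside the interval → strictly worse (loss $178).
$5239: inside the interval → strictly worse (loss $1135).
$12673: above both → same outcome either way.
$4314: inside the interval → strictly worse (loss $210).
Count: 5.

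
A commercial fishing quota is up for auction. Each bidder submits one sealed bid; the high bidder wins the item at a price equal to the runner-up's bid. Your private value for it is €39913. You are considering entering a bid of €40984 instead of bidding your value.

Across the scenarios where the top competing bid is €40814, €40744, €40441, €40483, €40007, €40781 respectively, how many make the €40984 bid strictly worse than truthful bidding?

6

The deviation hurts exactly when the highest competing bid lies strictly between €39913 and €40984 — overbidding then wins at a price above your value.
€40814: inside the interval → strictly worse (loss €901).
€40744: inside the interval → strictly worse (loss €831).
€40441: inside the interval → strictly worse (loss €528).
€40483: inside the interval → strictly worse (loss €570).
€40007: inside the interval → strictly worse (loss €94).
€40781: inside the interval → strictly worse (loss €868).
Count: 6.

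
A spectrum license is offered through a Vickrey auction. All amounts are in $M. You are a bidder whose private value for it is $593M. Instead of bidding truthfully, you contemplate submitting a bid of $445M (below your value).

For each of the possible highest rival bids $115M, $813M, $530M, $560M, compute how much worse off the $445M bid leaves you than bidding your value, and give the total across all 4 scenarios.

$96M

The deviation costs you only when the competing bid falls strictly between $445M and $593M; elsewhere both bids give the same outcome.
$115M: outcomes coincide → loss $0M.
$813M: outcomes coincide → loss $0M.
$530M: truthful payoff $63M, deviation payoff $0M → loss $63M.
$560M: truthful payoff $33M, deviation payoff $0M → loss $33M.
Total loss = $63M + $33M = $96M.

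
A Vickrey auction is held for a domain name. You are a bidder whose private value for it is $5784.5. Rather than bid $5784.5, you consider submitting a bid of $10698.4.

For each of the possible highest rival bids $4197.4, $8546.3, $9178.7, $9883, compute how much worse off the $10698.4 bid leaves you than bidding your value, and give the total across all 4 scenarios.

$10254.5

The deviation costs you only when the competing bid falls strictly between $5784.5 and $10698.4; elsewhere both bids give the same outcome.
$4197.4: outcomes coincide → loss $0.
$8546.3: truthful payoff $0, deviation payoff −$2761.8 → loss $2761.8.
$9178.7: truthful payoff $0, deviation payoff −$3394.2 → loss $3394.2.
$9883: truthful payoff $0, deviation payoff −$4098.5 → loss $4098.5.
Total loss = $2761.8 + $3394.2 + $4098.5 = $10254.5.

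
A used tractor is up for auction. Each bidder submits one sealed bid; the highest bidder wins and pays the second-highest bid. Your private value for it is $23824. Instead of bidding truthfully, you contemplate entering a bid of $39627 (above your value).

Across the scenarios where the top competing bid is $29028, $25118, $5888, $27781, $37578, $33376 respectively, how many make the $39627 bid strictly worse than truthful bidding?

The deviation hurts exactly when the highest competing bid lies strictly between $23824 and $39627 — overbidding then wins at a price above your value.
$29028: inside the interval → strictly worse (loss $5204).
$25118: inside the interval → strictly worse (loss $1294).
$5888: below both → same outcome either way.
$27781: inside the interval → strictly worse (loss $3957).
$37578: inside the interval → strictly worse (loss $13754).
$33376: inside the interval → strictly worse (loss $9552).
Count: 5.

5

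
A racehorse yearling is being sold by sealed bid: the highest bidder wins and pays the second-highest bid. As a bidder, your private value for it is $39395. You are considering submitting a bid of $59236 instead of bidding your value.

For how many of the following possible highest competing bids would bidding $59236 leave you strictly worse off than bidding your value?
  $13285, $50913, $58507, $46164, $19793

3

The deviation hurts exactly when the highest competing bid lies strictly between $39395 and $59236 — overbidding then wins at a price above your value.
$13285: below both → same outcome either way.
$50913: inside the interval → strictly worse (loss $11518).
$58507: inside the interval → strictly worse (loss $19112).
$46164: inside the interval → strictly worse (loss $6769).
$19793: below both → same outcome either way.
Count: 3.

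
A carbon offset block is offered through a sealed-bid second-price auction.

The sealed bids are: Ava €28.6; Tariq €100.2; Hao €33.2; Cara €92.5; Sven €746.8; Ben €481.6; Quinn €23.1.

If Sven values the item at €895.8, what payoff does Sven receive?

€414.2

Highest bid: Sven at €746.8, so Sven wins.
Second-highest bid: Ben at €481.6 — that is the price the winner pays.
Sven's payoff = value − price = €895.8 − €481.6 = €414.2.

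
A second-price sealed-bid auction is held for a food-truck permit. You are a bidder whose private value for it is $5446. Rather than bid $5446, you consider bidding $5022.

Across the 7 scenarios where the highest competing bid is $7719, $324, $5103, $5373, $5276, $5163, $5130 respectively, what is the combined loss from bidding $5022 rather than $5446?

$1185

The deviation costs you only when the competing bid falls strictly between $5022 and $5446; elsewhere both bids give the same outcome.
$7719: outcomes coincide → loss $0.
$324: outcomes coincide → loss $0.
$5103: truthful payoff $343, deviation payoff $0 → loss $343.
$5373: truthful payoff $73, deviation payoff $0 → loss $73.
$5276: truthful payoff $170, deviation payoff $0 → loss $170.
$5163: truthful payoff $283, deviation payoff $0 → loss $283.
$5130: truthful payoff $316, deviation payoff $0 → loss $316.
Total loss = $343 + $73 + $170 + $283 + $316 = $1185.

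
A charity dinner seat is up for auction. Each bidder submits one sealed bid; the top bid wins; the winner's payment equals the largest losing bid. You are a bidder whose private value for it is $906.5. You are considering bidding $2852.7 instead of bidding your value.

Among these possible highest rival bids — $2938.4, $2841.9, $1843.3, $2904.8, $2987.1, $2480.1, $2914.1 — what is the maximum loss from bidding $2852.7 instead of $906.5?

$2938.4: same outcome either way → loss $0.
$2841.9: truthful gives $0, deviation gives −$1935.4 → loss $1935.4.
$1843.3: truthful gives $0, deviation gives −$936.8 → loss $936.8.
$2904.8: same outcome either way → loss $0.
$2987.1: same outcome either way → loss $0.
$2480.1: truthful gives $0, deviation gives −$1573.6 → loss $1573.6.
$2914.1: same outcome either way → loss $0.
Maximum loss: $1935.4.

$1935.4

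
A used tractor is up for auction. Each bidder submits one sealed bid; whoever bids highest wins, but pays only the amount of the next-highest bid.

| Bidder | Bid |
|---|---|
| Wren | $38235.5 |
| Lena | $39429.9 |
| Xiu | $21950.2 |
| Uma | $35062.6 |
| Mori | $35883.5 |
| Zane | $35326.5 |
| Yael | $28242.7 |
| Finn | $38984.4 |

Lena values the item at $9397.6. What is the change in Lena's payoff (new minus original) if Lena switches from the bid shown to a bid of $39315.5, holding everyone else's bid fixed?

$0

The highest bid among the other bidders is $38984.4; Lena's bid doesn't change that.
Original bid $39429.9: Lena is highest, pays the top rival bid $38984.4; payoff $9397.6 − $38984.4 = −$29586.8.
Alternative bid $39315.5: Lena is highest, pays the top rival bid $38984.4; payoff $9397.6 − $38984.4 = −$29586.8.
Change in payoff = −$29586.8 − (−$29586.8) = $0.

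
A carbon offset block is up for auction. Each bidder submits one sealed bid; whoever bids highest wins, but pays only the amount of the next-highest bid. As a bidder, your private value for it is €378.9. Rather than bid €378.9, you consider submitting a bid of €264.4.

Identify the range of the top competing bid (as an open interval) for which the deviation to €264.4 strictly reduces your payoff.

If the competing bid is below €264.4, both bids win at the same price — no difference.
If it is above €378.9, both bids lose — no difference.
If it lies strictly between €264.4 and €378.9, bidding your value wins at a price below your value (positive payoff) while bidding €264.4 loses (payoff 0).
So the deviation strictly hurts on the open interval (€264.4, €378.9).

(€264.4, €378.9)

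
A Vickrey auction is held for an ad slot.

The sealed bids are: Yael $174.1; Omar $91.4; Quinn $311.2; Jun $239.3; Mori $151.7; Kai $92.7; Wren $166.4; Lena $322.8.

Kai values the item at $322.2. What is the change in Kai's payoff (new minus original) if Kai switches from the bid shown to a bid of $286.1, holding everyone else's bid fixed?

$0

The highest bid among the other bidders is $322.8; Kai's bid doesn't change that.
Original bid $92.7: Kai is not highest (top rival bid is $322.8); payoff $0.
Alternative bid $286.1: Kai is not highest (top rival bid is $322.8); payoff $0.
Change in payoff = $0 − ($0) = $0.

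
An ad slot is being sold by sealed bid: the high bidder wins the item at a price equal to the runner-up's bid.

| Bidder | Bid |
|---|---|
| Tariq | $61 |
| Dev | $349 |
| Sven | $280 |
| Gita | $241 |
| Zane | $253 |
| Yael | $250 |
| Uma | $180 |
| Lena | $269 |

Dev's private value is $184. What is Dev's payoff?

Highest bid: Dev at $349, so Dev wins.
Second-highest bid: Sven at $280 — that is the price the winner pays.
Dev's payoff = value − price = $184 − $280 = −$96.

−$96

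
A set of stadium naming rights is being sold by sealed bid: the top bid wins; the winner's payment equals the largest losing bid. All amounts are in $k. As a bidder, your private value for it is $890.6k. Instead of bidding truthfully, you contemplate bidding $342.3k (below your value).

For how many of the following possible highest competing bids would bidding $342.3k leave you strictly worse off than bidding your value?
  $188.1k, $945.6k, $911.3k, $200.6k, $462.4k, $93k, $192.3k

1

The deviation hurts exactly when the highest competing bid lies strictly between $342.3k and $890.6k — underbidding then forfeits a profitable win.
$188.1k: below both → same outcome either way.
$945.6k: above both → same outcome either way.
$911.3k: above both → same outcome either way.
$200.6k: below both → same outcome either way.
$462.4k: inside the interval → strictly worse (loss $428.2k).
$93k: below both → same outcome either way.
$192.3k: below both → same outcome either way.
Count: 1.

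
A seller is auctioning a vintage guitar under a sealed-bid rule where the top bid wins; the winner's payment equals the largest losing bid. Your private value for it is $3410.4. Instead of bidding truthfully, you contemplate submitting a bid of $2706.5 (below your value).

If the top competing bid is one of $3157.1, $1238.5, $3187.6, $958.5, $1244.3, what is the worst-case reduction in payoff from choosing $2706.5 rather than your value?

$253.3

$3157.1: truthful gives $253.3, deviation gives $0 → loss $253.3.
$1238.5: same outcome either way → loss $0.
$3187.6: truthful gives $222.8, deviation gives $0 → loss $222.8.
$958.5: same outcome either way → loss $0.
$1244.3: same outcome either way → loss $0.
Maximum loss: $253.3.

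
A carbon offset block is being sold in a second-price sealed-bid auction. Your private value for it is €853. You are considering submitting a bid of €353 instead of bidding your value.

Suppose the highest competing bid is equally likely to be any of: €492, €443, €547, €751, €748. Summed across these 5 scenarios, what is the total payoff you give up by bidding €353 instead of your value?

€1284

The deviation costs you only when the competing bid falls strictly between €353 and €853; elsewhere both bids give the same outcome.
€492: truthful payoff €361, deviation payoff €0 → loss €361.
€443: truthful payoff €410, deviation payoff €0 → loss €410.
€547: truthful payoff €306, deviation payoff €0 → loss €306.
€751: truthful payoff €102, deviation payoff €0 → loss €102.
€748: truthful payoff €105, deviation payoff €0 → loss €105.
Total loss = €361 + €410 + €306 + €102 + €105 = €1284.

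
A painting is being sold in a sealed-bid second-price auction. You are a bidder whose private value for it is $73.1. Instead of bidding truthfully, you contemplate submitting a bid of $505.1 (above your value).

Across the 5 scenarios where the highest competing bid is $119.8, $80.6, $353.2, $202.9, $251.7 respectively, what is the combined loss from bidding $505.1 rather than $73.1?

$642.7

The deviation costs you only when the competing bid falls strictly between $73.1 and $505.1; elsewhere both bids give the same outcome.
$119.8: truthful payoff $0, deviation payoff −$46.7 → loss $46.7.
$80.6: truthful payoff $0, deviation payoff −$7.5 → loss $7.5.
$353.2: truthful payoff $0, deviation payoff −$280.1 → loss $280.1.
$202.9: truthful payoff $0, deviation payoff −$129.8 → loss $129.8.
$251.7: truthful payoff $0, deviation payoff −$178.6 → loss $178.6.
Total loss = $46.7 + $7.5 + $280.1 + $129.8 + $178.6 = $642.7.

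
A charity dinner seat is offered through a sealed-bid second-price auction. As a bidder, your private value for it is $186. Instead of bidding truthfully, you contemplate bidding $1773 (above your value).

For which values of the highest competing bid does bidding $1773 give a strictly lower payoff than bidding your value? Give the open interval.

($186, $1773)

If the competing bid is below $186, both bids win at the same price — no difference.
If it is above $1773, both bids lose — no difference.
If it lies strictly between $186 and $1773, bidding your value loses (payoff 0) while bidding $1773 wins at a price above your value (payoff negative).
So the deviation strictly hurts on the open interval ($186, $1773).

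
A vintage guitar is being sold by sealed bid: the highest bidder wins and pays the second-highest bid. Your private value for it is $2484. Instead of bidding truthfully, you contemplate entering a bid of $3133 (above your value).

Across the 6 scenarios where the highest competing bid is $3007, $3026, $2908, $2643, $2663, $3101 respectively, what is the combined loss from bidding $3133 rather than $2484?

The deviation costs you only when the competing bid falls strictly between $2484 and $3133; elsewhere both bids give the same outcome.
$3007: truthful payoff $0, deviation payoff −$523 → loss $523.
$3026: truthful payoff $0, deviation payoff −$542 → loss $542.
$2908: truthful payoff $0, deviation payoff −$424 → loss $424.
$2643: truthful payoff $0, deviation payoff −$159 → loss $159.
$2663: truthful payoff $0, deviation payoff −$179 → loss $179.
$3101: truthful payoff $0, deviation payoff −$617 → loss $617.
Total loss = $523 + $542 + $424 + $159 + $179 + $617 = $2444.
Truthful bidding weakly dominates here: raising your bid can only win items priced above your value, and lowering it can only forfeit items priced below.

$2444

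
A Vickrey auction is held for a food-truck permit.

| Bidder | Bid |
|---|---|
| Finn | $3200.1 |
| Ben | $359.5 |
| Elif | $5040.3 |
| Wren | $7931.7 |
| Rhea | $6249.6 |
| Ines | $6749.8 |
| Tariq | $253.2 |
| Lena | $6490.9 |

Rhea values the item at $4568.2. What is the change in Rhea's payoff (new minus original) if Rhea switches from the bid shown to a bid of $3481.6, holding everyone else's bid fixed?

$0

The highest bid among the other bidders is $7931.7; Rhea's bid doesn't change that.
Original bid $6249.6: Rhea is not highest (top rival bid is $7931.7); payoff $0.
Alternative bid $3481.6: Rhea is not highest (top rival bid is $7931.7); payoff $0.
Change in payoff = $0 − ($0) = $0.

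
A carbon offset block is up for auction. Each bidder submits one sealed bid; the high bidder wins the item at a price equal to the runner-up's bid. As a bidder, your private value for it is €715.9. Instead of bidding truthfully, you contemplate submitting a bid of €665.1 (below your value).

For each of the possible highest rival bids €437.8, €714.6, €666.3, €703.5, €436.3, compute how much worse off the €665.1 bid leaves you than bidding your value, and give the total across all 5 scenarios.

The deviation costs you only when the competing bid falls strictly between €665.1 and €715.9; elsewhere both bids give the same outcome.
€437.8: outcomes coincide → loss €0.
€714.6: truthful payoff €1.3, deviation payoff €0 → loss €1.3.
€666.3: truthful payoff €49.6, deviation payoff €0 → loss €49.6.
€703.5: truthful payoff €12.4, deviation payoff €0 → loss €12.4.
€436.3: outcomes coincide → loss €0.
Total loss = €1.3 + €49.6 + €12.4 = €63.3.
In a second-price auction your bid sets only whether you win, not what you pay, so bidding your true value is weakly dominant.

€63.3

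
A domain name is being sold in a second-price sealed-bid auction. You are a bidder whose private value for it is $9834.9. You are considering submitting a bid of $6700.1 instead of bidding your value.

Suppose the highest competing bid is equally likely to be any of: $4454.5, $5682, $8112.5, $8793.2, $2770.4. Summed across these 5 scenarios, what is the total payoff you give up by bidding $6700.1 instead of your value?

The deviation costs you only when the competing bid falls strictly between $6700.1 and $9834.9; elsewhere both bids give the same outcome.
$4454.5: outcomes coincide → loss $0.
$5682: outcomes coincide → loss $0.
$8112.5: truthful payoff $1722.4, deviation payoff $0 → loss $1722.4.
$8793.2: truthful payoff $1041.7, deviation payoff $0 → loss $1041.7.
$2770.4: outcomes coincide → loss $0.
Total loss = $1722.4 + $1041.7 = $2764.1.

$2764.1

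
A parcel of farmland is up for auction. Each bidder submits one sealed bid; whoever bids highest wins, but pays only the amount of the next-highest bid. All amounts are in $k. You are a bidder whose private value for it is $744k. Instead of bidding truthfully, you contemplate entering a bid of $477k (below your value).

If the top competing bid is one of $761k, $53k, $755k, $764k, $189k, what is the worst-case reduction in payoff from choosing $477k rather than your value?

$761k: same outcome either way → loss $0k.
$53k: same outcome either way → loss $0k.
$755k: same outcome either way → loss $0k.
$764k: same outcome either way → loss $0k.
$189k: same outcome either way → loss $0k.
Maximum loss: $0k.

$0k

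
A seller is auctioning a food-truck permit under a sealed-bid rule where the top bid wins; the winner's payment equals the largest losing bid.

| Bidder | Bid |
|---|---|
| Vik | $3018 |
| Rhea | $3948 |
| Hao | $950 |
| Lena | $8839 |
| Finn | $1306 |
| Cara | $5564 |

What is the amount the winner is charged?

Highest bid: Lena at $8839, so Lena wins.
Second-highest bid: Cara at $5564 — that is the price the winner pays.

$5564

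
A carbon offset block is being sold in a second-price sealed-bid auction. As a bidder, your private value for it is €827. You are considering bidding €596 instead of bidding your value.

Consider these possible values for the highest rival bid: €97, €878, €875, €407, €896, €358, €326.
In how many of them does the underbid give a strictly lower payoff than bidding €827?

The deviation hurts exactly when the highest competing bid lies strictly between €596 and €827 — underbidding then forfeits a profitable win.
€97: below both → same outcome either way.
€878: above both → same outcome either way.
€875: above both → same outcome either way.
€407: below both → same outcome either way.
€896: above both → same outcome either way.
€358: below both → same outcome either way.
€326: below both → same outcome either way.
Count: 0.

0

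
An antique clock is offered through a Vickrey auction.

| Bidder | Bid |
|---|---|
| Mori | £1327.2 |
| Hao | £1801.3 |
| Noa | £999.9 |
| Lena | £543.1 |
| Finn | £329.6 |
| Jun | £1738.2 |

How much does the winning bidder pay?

£1738.2

Highest bid: Hao at £1801.3, so Hao wins.
Second-highest bid: Jun at £1738.2 — that is the price the winner pays.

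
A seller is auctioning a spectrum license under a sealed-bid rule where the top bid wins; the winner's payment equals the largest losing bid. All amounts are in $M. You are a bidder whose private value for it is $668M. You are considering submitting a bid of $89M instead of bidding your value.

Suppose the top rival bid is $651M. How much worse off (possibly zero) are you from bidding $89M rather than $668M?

Bidding your value $668M: you win (since $668M > $651M) and pay $651M. Payoff $17M.
Bidding $89M: you lose. Payoff $0M.
The competing bid $651M lies between your shaded bid and your value, so underbidding forfeits an item you could have won at a profitable price.
Loss from deviating = $17M − ($0M) = $17M.
Because the price is fixed by the runner-up's bid, deviating from your value can only change a good outcome into a bad one — never the reverse.

$17M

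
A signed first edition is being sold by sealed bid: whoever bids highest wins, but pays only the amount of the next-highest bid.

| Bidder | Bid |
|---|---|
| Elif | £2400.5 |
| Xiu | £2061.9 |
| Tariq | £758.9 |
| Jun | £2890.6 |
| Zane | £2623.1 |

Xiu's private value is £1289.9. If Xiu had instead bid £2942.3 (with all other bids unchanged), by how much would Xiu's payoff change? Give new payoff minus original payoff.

−£1600.7

The highest bid among the other bidders is £2890.6; Xiu's bid doesn't change that.
Original bid £2061.9: Xiu is not highest (top rival bid is £2890.6); payoff £0.
Alternative bid £2942.3: Xiu is highest, pays the top rival bid £2890.6; payoff £1289.9 − £2890.6 = −£1600.7.
Change in payoff = −£1600.7 − (£0) = −£1600.7.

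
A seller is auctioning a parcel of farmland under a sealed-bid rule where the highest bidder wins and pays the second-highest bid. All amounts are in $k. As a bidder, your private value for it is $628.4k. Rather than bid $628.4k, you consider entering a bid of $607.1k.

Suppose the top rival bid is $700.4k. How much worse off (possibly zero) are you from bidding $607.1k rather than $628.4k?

$0k

Bidding your value $628.4k: you lose (since $628.4k < $700.4k). Payoff $0k.
Bidding $607.1k: you lose. Payoff $0k.
Difference = $0k − $0k = $0k; both bids lead to the same outcome because the competing bid is above both your value and your alternative bid.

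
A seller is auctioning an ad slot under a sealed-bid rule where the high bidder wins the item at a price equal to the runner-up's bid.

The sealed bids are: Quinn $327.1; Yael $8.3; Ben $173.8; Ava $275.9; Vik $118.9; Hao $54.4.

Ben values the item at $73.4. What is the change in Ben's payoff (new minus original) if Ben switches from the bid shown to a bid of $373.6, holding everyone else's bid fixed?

The highest bid among the other bidders is $327.1; Ben's bid doesn't change that.
Original bid $173.8: Ben is not highest (top rival bid is $327.1); payoff $0.
Alternative bid $373.6: Ben is highest, pays the top rival bid $327.1; payoff $73.4 − $327.1 = −$253.7.
Change in payoff = −$253.7 − ($0) = −$253.7.

−$253.7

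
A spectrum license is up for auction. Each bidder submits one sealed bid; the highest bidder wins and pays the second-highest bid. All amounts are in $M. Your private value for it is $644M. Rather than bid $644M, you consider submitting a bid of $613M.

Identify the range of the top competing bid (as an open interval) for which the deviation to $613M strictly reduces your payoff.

If the competing bid is below $613M, both bids win at the same price — no difference.
If it is above $644M, both bids lose — no difference.
If it lies strictly between $613M and $644M, bidding your value wins at a price below your value (positive payoff) while bidding $613M loses (payoff 0).
So the deviation strictly hurts on the open interval ($613M, $644M).

($613M, $644M)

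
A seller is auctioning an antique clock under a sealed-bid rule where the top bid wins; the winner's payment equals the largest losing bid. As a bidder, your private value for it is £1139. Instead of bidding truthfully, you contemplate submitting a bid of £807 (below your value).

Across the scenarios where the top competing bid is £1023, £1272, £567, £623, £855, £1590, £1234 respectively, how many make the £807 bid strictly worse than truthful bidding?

2

The deviation hurts exactly when the highest competing bid lies strictly between £807 and £1139 — underbidding then forfeits a profitable win.
£1023: inside the interval → strictly worse (loss £116).
£1272: above both → same outcome either way.
£567: below both → same outcome either way.
£623: below both → same outcome either way.
£855: inside the interval → strictly worse (loss £284).
£1590: above both → same outcome either way.
£1234: above both → same outcome either way.
Count: 2.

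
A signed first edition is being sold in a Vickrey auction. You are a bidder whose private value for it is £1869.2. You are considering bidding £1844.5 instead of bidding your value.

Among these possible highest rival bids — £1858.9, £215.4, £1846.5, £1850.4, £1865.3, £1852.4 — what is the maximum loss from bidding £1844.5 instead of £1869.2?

£1858.9: truthful gives £10.3, deviation gives £0 → loss £10.3.
£215.4: same outcome either way → loss £0.
£1846.5: truthful gives £22.7, deviation gives £0 → loss £22.7.
£1850.4: truthful gives £18.8, deviation gives £0 → loss £18.8.
£1865.3: truthful gives £3.9, deviation gives £0 → loss £3.9.
£1852.4: truthful gives £16.8, deviation gives £0 → loss £16.8.
Maximum loss: £22.7.

£22.7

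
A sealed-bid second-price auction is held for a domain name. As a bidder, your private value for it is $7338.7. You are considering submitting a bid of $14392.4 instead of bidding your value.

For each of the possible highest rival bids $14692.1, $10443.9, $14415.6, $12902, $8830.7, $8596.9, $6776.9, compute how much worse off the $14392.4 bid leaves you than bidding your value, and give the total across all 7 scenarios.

$11418.7

The deviation costs you only when the competing bid falls strictly between $7338.7 and $14392.4; elsewhere both bids give the same outcome.
$14692.1: outcomes coincide → loss $0.
$10443.9: truthful payoff $0, deviation payoff −$3105.2 → loss $3105.2.
$14415.6: outcomes coincide → loss $0.
$12902: truthful payoff $0, deviation payoff −$5563.3 → loss $5563.3.
$8830.7: truthful payoff $0, deviation payoff −$1492 → loss $1492.
$8596.9: truthful payoff $0, deviation payoff −$1258.2 → loss $1258.2.
$6776.9: outcomes coincide → loss $0.
Total loss = $3105.2 + $5563.3 + $1492 + $1258.2 = $11418.7.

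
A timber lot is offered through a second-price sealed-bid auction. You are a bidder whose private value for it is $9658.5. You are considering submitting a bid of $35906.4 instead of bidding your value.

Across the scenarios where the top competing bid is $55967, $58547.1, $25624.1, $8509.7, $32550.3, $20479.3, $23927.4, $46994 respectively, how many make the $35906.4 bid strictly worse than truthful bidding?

4

The deviation hurts exactly when the highest competing bid lies strictly between $9658.5 and $35906.4 — overbidding then wins at a price above your value.
$55967: above both → same outcome either way.
$58547.1: above both → same outcome either way.
$25624.1: inside the interval → strictly worse (loss $15965.6).
$8509.7: below both → same outcome either way.
$32550.3: inside the interval → strictly worse (loss $22891.8).
$20479.3: inside the interval → strictly worse (loss $10820.8).
$23927.4: inside the interval → strictly worse (loss $14268.9).
$46994: above both → same outcome either way.
Count: 4.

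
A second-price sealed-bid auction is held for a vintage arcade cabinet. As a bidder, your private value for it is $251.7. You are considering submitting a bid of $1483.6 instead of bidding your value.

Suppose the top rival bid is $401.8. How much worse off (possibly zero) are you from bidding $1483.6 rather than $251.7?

Bidding your value $251.7: you lose (since $251.7 < $401.8). Payoff $0.
Bidding $1483.6: you win and pay $401.8. Payoff $251.7 − $401.8 = −$150.1.
The competing bid $401.8 lies between your value and your inflated bid, so overbidding wins an item priced above your value.
Loss from deviating = $0 − (−$150.1) = $150.1.
In a second-price auction your bid sets only whether you win, not what you pay, so bidding your true value is weakly dominant.

$150.1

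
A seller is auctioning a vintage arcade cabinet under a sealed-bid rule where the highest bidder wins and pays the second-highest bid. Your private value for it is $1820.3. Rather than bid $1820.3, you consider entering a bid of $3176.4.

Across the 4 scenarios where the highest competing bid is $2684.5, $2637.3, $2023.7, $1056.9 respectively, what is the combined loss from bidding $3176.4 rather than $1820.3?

The deviation costs you only when the competing bid falls strictly between $1820.3 and $3176.4; elsewhere both bids give the same outcome.
$2684.5: truthful payoff $0, deviation payoff −$864.2 → loss $864.2.
$2637.3: truthful payoff $0, deviation payoff −$817 → loss $817.
$2023.7: truthful payoff $0, deviation payoff −$203.4 → loss $203.4.
$1056.9: outcomes coincide → loss $0.
Total loss = $864.2 + $817 + $203.4 = $1884.6.

$1884.6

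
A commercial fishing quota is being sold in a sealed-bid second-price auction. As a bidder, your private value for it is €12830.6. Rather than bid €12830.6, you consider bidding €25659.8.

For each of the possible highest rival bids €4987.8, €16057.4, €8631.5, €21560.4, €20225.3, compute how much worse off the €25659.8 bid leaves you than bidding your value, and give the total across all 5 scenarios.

The deviation costs you only when the competing bid falls strictly between €12830.6 and €25659.8; elsewhere both bids give the same outcome.
€4987.8: outcomes coincide → loss €0.
€16057.4: truthful payoff €0, deviation payoff −€3226.8 → loss €3226.8.
€8631.5: outcomes coincide → loss €0.
€21560.4: truthful payoff €0, deviation payoff −€8729.8 → loss €8729.8.
€20225.3: truthful payoff €0, deviation payoff −€7394.7 → loss €7394.7.
Total loss = €3226.8 + €8729.8 + €7394.7 = €19351.3.

€19351.3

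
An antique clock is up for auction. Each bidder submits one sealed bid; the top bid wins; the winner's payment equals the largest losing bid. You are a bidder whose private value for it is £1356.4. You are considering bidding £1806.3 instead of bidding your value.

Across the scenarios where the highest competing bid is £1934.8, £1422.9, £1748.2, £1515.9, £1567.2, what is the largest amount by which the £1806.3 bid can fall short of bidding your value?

£391.8

£1934.8: same outcome either way → loss £0.
£1422.9: truthful gives £0, deviation gives −£66.5 → loss £66.5.
£1748.2: truthful gives £0, deviation gives −£391.8 → loss £391.8.
£1515.9: truthful gives £0, deviation gives −£159.5 → loss £159.5.
£1567.2: truthful gives £0, deviation gives −£210.8 → loss £210.8.
Maximum loss: £391.8.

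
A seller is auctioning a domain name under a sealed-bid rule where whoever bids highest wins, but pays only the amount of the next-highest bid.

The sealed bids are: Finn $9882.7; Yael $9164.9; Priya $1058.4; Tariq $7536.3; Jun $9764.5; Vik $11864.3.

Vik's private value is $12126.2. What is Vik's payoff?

Highest bid: Vik at $11864.3, so Vik wins.
Second-highest bid: Finn at $9882.7 — that is the price the winner pays.
Vik's payoff = value − price = $12126.2 − $9882.7 = $2243.5.

$2243.5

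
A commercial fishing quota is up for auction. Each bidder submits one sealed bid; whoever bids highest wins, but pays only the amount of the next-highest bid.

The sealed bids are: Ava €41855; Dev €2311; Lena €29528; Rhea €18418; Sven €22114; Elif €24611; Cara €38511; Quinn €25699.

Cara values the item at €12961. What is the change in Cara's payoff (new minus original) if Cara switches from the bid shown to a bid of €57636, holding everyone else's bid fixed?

The highest bid among the other bidders is €41855; Cara's bid doesn't change that.
Original bid €38511: Cara is not highest (top rival bid is €41855); payoff €0.
Alternative bid €57636: Cara is highest, pays the top rival bid €41855; payoff €12961 − €41855 = −€28894.
Change in payoff = −€28894 − (€0) = −€28894.

−€28894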